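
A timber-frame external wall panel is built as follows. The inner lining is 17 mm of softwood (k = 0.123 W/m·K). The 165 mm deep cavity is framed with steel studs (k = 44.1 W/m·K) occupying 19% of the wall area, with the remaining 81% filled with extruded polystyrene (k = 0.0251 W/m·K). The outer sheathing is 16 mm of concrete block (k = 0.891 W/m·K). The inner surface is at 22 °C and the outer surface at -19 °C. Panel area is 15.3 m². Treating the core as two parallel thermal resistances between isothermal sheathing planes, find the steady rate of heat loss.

Q ≈ 3570 W

Sheathing layers in series; stud and cavity paths in parallel between them.
R_inner = 0.017/(0.123×15.3) = 0.009033 K/W
R_stud  = 0.165/(44.1×0.19×15.3) = 0.001287 K/W
R_cav   = 0.165/(0.0251×0.81×15.3) = 0.5304 K/W
1/R_core = 1/R_stud + 1/R_cav → R_core = 0.001284 K/W
R_outer = 0.016/(0.891×15.3) = 0.001174 K/W
R_total = 0.01149 K/W
Q = ΔT/R_total = 41/0.01149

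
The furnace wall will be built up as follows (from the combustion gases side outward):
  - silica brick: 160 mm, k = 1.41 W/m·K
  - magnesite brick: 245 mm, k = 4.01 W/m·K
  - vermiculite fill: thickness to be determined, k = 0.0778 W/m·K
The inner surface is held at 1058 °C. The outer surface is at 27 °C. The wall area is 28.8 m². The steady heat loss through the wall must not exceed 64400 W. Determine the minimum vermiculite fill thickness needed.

Treating each layer as a thermal resistance in series:
R_silica brick = L/(kA) = 0.16/(1.41×28.8) = 0.00394 K/W
R_magnesite brick = L/(kA) = 0.245/(4.01×28.8) = 0.002121 K/W
Sum of the known resistances R_other = 0.006062 K/W
Required total resistance R_tot = ΔT/Q_allow = 1031/64400 = 0.01601 K/W
R_vermiculite fill = R_tot − R_other = 0.009948 K/W
L = R·k·A = 0.009948×0.0778×28.8

L ≈ 22.3 mm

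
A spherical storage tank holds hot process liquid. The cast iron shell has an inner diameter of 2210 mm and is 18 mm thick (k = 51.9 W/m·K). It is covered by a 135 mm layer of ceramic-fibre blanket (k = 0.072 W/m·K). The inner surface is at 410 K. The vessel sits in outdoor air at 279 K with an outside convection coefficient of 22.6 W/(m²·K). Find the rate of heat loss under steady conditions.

Radial (spherical) resistances in series:
R_cast iron shell = (1/1.105 − 1/1.123)/(4π×51.9) = 2.224×10^-5 K/W
R_ceramic-fibre blanket = (1/1.123 − 1/1.258)/(4π×0.072) = 0.1056 K/W
R_outer film = 1/(h·4πr_o²) = 1/(22.6×4π×1.258²) = 0.002225 K/W
R_total = 0.1079 K/W
Q = ΔT/R_total = 131/0.1079

Q ≈ 1210 W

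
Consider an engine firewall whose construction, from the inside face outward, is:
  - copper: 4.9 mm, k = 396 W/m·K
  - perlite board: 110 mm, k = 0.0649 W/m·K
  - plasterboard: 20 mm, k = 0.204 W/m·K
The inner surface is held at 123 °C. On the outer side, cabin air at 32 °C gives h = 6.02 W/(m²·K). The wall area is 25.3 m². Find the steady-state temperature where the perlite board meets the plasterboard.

Series thermal resistances:
R_copper = L/(kA) = 0.0049/(396×25.3) = 4.891×10^-7 K/W
R_perlite board = L/(kA) = 0.11/(0.0649×25.3) = 0.06699 K/W
R_plasterboard = L/(kA) = 0.02/(0.204×25.3) = 0.003875 K/W
R_outer film = 1/(h_o·A) = 1/(6.02×25.3) = 0.006566 K/W
R_total = 0.07743 K/W;  Q = ΔT/R_total = 91/0.07743 = 1175 W
T_interface = T_inner − Q·ΣR(inner→interface) = 123 − 1180×0.06699

T ≈ 44.3 °C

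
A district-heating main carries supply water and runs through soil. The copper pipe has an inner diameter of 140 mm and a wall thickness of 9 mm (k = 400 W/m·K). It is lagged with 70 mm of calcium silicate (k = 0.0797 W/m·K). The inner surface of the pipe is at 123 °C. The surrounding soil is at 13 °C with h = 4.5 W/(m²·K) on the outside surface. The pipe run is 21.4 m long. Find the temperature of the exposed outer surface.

For a radial system each layer contributes R = ln(r_out/r_in)/(2πkL); films add R = 1/(hA).
R_copper pipe wall = ln(79/70)/(2π×400×21.4) = 2.249×10^-6 K/W
R_calcium silicate = ln(149/79)/(2π×0.0797×21.4) = 0.05921 K/W
R_outer film = 1/(h_o·2πr_oL) = 1/(4.5×2π×0.149×21.4) = 0.01109 K/W
R_total = 0.0703 K/W
Q = ΔT/R_total = 110/0.0703
Q = 1560 W
T_interface = T_inner − Q·ΣR(inner→interface) = 123 − 1560×0.05921

T ≈ 30.4 °C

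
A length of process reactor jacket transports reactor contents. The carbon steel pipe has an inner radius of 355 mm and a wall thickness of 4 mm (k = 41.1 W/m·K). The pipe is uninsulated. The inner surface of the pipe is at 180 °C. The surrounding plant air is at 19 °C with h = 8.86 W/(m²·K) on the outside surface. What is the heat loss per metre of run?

q′ ≈ 3210 W/m

Radial resistances (cylindrical: R_cond = ln(r_o/r_i)/(2πkL), R_conv = 1/(h·2πrL)):
R_carbon steel pipe wall = ln(359/355)/(2π×41.1×1) = 4.339×10^-5 K/W
R_outer film = 1/(h_o·2πr_oL) = 1/(8.86×2π×0.359×1) = 0.05004 K/W
R_total = 0.05008 K/W
Q = ΔT/R_total = 161/0.05008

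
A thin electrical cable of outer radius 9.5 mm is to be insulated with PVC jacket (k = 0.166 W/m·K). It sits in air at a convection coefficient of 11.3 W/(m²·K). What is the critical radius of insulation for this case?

r_cr ≈ 14.7 mm

For a cylinder r_cr = k/h = 0.166/11.3
r_cr = 14.7 mm; since the bare radius (9.5 mm) is below r_cr, adding a thin layer of insulation will *increase* heat loss.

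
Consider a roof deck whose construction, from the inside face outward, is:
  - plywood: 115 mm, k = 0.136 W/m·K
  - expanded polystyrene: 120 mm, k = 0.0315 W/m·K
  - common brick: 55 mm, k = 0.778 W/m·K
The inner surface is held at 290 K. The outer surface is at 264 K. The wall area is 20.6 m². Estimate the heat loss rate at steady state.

Q ≈ 113 W

Thermal resistances in series:
R_plywood = L/(kA) = 0.115/(0.136×20.6) = 0.04105 K/W
R_expanded polystyrene = L/(kA) = 0.12/(0.0315×20.6) = 0.1849 K/W
R_common brick = L/(kA) = 0.055/(0.778×20.6) = 0.003432 K/W
R_total = 0.2294 K/W
Q = ΔT / R_total = 26 / 0.2294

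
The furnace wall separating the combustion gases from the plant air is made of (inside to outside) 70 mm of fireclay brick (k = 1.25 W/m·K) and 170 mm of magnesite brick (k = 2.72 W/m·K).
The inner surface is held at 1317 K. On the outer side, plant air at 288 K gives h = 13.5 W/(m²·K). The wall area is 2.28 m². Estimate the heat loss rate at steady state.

Treating each layer as a thermal resistance in series:
R_fireclay brick = L/(kA) = 0.07/(1.25×2.28) = 0.02456 K/W
R_magnesite brick = L/(kA) = 0.17/(2.72×2.28) = 0.02741 K/W
R_outer film = 1/(h_o·A) = 1/(13.5×2.28) = 0.03249 K/W
R_total = 0.08446 K/W
Q = ΔT / R_total = 1029 / 0.08446

Q ≈ 12200 W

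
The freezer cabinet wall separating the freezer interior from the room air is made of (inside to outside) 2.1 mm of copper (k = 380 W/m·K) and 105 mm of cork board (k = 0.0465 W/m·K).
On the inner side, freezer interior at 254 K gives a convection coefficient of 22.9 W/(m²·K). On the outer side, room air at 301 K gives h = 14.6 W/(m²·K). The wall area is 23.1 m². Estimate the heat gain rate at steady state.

Model the wall as resistances in series:
R_inner film = 1/(h_i·A) = 1/(22.9×23.1) = 0.00189 K/W
R_copper = L/(kA) = 0.0021/(380×23.1) = 2.392×10^-7 K/W
R_cork board = L/(kA) = 0.105/(0.0465×23.1) = 0.09775 K/W
R_outer film = 1/(h_o·A) = 1/(14.6×23.1) = 0.002965 K/W
R_total = 0.1026 K/W
Q = ΔT / R_total = 47 / 0.1026

Q ≈ 458 W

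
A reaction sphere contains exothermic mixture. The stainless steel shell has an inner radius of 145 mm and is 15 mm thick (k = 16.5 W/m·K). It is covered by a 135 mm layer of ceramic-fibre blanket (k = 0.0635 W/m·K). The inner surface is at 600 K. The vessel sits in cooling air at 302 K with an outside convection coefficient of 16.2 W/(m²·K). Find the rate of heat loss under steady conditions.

Spherical conduction: R = (1/r_in − 1/r_out)/(4πk) per layer; series-sum.
R_stainless steel shell = (1/0.145 − 1/0.16)/(4π×16.5) = 0.003118 K/W
R_ceramic-fibre blanket = (1/0.16 − 1/0.295)/(4π×0.0635) = 3.584 K/W
R_outer film = 1/(h·4πr_o²) = 1/(16.2×4π×0.295²) = 0.05645 K/W
R_total = 3.644 K/W
Q = ΔT/R_total = 298/3.644

Q ≈ 81.8 W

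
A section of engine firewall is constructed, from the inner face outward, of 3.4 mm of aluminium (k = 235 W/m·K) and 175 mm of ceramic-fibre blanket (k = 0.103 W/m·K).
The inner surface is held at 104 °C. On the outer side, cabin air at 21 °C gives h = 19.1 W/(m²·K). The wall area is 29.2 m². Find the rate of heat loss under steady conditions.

Treating each layer as a thermal resistance in series:
R_aluminium = L/(kA) = 0.0034/(235×29.2) = 4.955×10^-7 K/W
R_ceramic-fibre blanket = L/(kA) = 0.175/(0.103×29.2) = 0.05819 K/W
R_outer film = 1/(h_o·A) = 1/(19.1×29.2) = 0.001793 K/W
R_total = 0.05998 K/W
Q = ΔT / R_total = 83 / 0.05998

Q ≈ 1380 W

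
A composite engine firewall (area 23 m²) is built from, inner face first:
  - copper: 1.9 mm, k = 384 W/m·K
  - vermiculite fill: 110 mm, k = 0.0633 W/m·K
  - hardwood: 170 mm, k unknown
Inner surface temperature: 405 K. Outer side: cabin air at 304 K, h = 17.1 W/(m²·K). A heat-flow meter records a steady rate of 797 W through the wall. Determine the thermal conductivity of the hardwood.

k ≈ 0.152 W/(m·K)

Model the wall as resistances in series:
R_copper = L/(kA) = 0.0019/(384×23) = 2.151×10^-7 K/W
R_vermiculite fill = L/(kA) = 0.11/(0.0633×23) = 0.07555 K/W
R_outer film = 1/(h_o·A) = 1/(17.1×23) = 0.002543 K/W
Sum of known resistances R_other = 0.0781 K/W
Total R = ΔT/Q = 101/797 = 0.1267 K/W
R_hardwood = R_total − R_other = 0.04863 K/W
k = L/(R·A) = 0.17/(0.04863×23)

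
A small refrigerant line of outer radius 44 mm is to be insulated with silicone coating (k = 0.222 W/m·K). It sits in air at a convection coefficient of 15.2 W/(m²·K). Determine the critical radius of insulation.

r_cr ≈ 14.6 mm

For a cylinder r_cr = k/h = 0.222/15.2
r_cr = 14.6 mm; since the bare radius (44 mm) is above r_cr, any added insulation will reduce heat loss.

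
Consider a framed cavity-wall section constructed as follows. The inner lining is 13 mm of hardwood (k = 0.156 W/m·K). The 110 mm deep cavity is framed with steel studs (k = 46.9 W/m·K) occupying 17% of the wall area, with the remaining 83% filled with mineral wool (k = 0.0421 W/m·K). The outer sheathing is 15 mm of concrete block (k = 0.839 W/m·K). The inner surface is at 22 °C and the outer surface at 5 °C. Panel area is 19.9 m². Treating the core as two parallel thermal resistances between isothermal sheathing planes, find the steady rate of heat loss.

Sheathing layers in series; stud and cavity paths in parallel between them.
R_inner = 0.013/(0.156×19.9) = 0.004188 K/W
R_stud  = 0.11/(46.9×0.17×19.9) = 6.933×10^-4 K/W
R_cav   = 0.11/(0.0421×0.83×19.9) = 0.1582 K/W
1/R_core = 1/R_stud + 1/R_cav → R_core = 6.903×10^-4 K/W
R_outer = 0.015/(0.839×19.9) = 8.984×10^-4 K/W
R_total = 0.005776 K/W
Q = ΔT/R_total = 17/0.005776

Q ≈ 2940 W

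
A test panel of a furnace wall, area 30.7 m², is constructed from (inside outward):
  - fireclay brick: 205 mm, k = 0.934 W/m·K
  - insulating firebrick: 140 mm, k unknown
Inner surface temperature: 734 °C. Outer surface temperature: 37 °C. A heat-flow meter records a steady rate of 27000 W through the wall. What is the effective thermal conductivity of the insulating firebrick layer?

k ≈ 0.244 W/(m·K)

Using the resistance-network approach (series):
R_fireclay brick = L/(kA) = 0.205/(0.934×30.7) = 0.007149 K/W
Sum of known resistances R_other = 0.007149 K/W
Total R = ΔT/Q = 697/27000 = 0.02581 K/W
R_insulating firebrick = R_total − R_other = 0.01867 K/W
k = L/(R·A) = 0.14/(0.01867×30.7)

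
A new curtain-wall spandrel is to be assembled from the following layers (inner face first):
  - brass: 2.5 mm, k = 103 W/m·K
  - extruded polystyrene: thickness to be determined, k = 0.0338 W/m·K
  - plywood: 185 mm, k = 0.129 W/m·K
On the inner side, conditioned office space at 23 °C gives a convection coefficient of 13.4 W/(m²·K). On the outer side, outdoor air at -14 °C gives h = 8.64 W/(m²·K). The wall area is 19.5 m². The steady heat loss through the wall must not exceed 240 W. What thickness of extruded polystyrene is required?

Using the resistance-network approach (series):
R_inner film = 1/(h_i·A) = 1/(13.4×19.5) = 0.003827 K/W
R_brass = L/(kA) = 0.0025/(103×19.5) = 1.245×10^-6 K/W
R_plywood = L/(kA) = 0.185/(0.129×19.5) = 0.07354 K/W
R_outer film = 1/(h_o·A) = 1/(8.64×19.5) = 0.005935 K/W
Sum of the known resistances R_other = 0.08331 K/W
Required total resistance R_tot = ΔT/Q_allow = 37/240 = 0.1542 K/W
R_extruded polystyrene = R_tot − R_other = 0.07086 K/W
L = R·k·A = 0.07086×0.0338×19.5

L ≈ 46.7 mm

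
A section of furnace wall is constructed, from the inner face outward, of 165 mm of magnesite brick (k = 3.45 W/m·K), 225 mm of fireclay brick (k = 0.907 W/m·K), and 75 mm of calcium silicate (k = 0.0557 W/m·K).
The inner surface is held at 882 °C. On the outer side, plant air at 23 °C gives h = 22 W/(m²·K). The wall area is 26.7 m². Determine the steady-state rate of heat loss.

Model the wall as resistances in series:
R_magnesite brick = L/(kA) = 0.165/(3.45×26.7) = 0.001791 K/W
R_fireclay brick = L/(kA) = 0.225/(0.907×26.7) = 0.009291 K/W
R_calcium silicate = L/(kA) = 0.075/(0.0557×26.7) = 0.05043 K/W
R_outer film = 1/(h_o·A) = 1/(22×26.7) = 0.001702 K/W
R_total = 0.06322 K/W
Q = ΔT / R_total = 859 / 0.06322

Q ≈ 13600 W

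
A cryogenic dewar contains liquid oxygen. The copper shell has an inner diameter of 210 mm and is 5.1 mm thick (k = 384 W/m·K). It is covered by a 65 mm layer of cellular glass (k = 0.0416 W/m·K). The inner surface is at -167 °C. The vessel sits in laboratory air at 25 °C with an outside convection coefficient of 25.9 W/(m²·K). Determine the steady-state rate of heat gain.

Q ≈ 29.3 W

Each spherical layer contributes R = (1/r_i − 1/r_o)/(4πk):
R_copper shell = (1/0.105 − 1/0.1101)/(4π×384) = 9.142×10^-5 K/W
R_cellular glass = (1/0.1101 − 1/0.1751)/(4π×0.0416) = 6.45 K/W
R_outer film = 1/(h·4πr_o²) = 1/(25.9×4π×0.1751²) = 0.1002 K/W
R_total = 6.55 K/W
Q = ΔT/R_total = 192/6.55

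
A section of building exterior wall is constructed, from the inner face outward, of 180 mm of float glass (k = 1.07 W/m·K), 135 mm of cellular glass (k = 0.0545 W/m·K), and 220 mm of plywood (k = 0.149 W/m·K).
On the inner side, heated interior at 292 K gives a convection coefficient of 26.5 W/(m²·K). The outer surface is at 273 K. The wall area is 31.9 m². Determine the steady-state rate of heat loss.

Q ≈ 146 W

Treating each layer as a thermal resistance in series:
R_inner film = 1/(h_i·A) = 1/(26.5×31.9) = 0.001183 K/W
R_float glass = L/(kA) = 0.18/(1.07×31.9) = 0.005273 K/W
R_cellular glass = L/(kA) = 0.135/(0.0545×31.9) = 0.07765 K/W
R_plywood = L/(kA) = 0.22/(0.149×31.9) = 0.04629 K/W
R_total = 0.1304 K/W
Q = ΔT / R_total = 19 / 0.1304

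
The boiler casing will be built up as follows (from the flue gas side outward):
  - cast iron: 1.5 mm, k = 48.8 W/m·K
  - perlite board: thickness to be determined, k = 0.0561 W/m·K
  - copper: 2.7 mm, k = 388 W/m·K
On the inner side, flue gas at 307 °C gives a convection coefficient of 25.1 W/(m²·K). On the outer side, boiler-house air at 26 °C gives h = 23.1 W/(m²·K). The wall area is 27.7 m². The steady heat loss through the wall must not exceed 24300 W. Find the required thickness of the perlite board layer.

L ≈ 13.3 mm

Treating each layer as a thermal resistance in series:
R_inner film = 1/(h_i·A) = 1/(25.1×27.7) = 0.001438 K/W
R_cast iron = L/(kA) = 0.0015/(48.8×27.7) = 1.11×10^-6 K/W
R_copper = L/(kA) = 0.0027/(388×27.7) = 2.512×10^-7 K/W
R_outer film = 1/(h_o·A) = 1/(23.1×27.7) = 0.001563 K/W
Sum of the known resistances R_other = 0.003002 K/W
Required total resistance R_tot = ΔT/Q_allow = 281/24300 = 0.01156 K/W
R_perlite board = R_tot − R_other = 0.008561 K/W
L = R·k·A = 0.008561×0.0561×27.7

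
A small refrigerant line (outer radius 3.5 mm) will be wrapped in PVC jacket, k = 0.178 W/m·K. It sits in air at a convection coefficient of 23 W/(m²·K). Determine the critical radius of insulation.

For a cylinder r_cr = k/h = 0.178/23
r_cr = 7.74 mm; since the bare radius (3.5 mm) is below r_cr, adding a thin layer of insulation will *increase* heat loss.

r_cr ≈ 7.74 mm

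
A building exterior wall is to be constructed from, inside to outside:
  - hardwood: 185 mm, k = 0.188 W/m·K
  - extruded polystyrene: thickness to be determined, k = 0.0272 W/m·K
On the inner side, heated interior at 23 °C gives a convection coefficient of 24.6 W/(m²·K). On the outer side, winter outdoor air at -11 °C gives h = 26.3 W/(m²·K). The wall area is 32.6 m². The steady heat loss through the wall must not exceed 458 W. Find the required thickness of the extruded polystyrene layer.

L ≈ 36.9 mm

Model the wall as resistances in series:
R_inner film = 1/(h_i·A) = 1/(24.6×32.6) = 0.001247 K/W
R_hardwood = L/(kA) = 0.185/(0.188×32.6) = 0.03019 K/W
R_outer film = 1/(h_o·A) = 1/(26.3×32.6) = 0.001166 K/W
Sum of the known resistances R_other = 0.0326 K/W
Required total resistance R_tot = ΔT/Q_allow = 34/458 = 0.07424 K/W
R_extruded polystyrene = R_tot − R_other = 0.04164 K/W
L = R·k·A = 0.04164×0.0272×32.6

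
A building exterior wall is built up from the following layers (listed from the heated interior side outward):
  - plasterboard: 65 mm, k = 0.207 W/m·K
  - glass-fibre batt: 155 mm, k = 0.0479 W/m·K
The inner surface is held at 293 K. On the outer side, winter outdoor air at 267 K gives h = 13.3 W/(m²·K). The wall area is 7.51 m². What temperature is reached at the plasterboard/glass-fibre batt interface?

T ≈ 291 K

Using the resistance-network approach (series):
R_plasterboard = L/(kA) = 0.065/(0.207×7.51) = 0.04181 K/W
R_glass-fibre batt = L/(kA) = 0.155/(0.0479×7.51) = 0.4309 K/W
R_outer film = 1/(h_o·A) = 1/(13.3×7.51) = 0.01001 K/W
R_total = 0.4827 K/W;  Q = ΔT/R_total = 26/0.4827 = 53.86 W
T_interface = T_inner − Q·ΣR(inner→interface) = 293 − 53.9×0.04181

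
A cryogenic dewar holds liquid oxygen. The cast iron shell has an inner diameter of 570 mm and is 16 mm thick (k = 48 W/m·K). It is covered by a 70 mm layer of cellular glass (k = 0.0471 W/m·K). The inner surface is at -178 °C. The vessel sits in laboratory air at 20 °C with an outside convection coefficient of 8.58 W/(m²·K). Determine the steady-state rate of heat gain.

Q ≈ 176 W

Each spherical layer contributes R = (1/r_i − 1/r_o)/(4πk):
R_cast iron shell = (1/0.285 − 1/0.301)/(4π×48) = 3.092×10^-4 K/W
R_cellular glass = (1/0.301 − 1/0.371)/(4π×0.0471) = 1.059 K/W
R_outer film = 1/(h·4πr_o²) = 1/(8.58×4π×0.371²) = 0.06738 K/W
R_total = 1.127 K/W
Q = ΔT/R_total = 198/1.127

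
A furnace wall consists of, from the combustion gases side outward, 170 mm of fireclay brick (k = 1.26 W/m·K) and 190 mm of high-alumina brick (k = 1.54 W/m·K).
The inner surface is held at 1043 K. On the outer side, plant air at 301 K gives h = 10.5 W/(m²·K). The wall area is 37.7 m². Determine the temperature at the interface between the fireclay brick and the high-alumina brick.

T ≈ 760 K

Treating each layer as a thermal resistance in series:
R_fireclay brick = L/(kA) = 0.17/(1.26×37.7) = 0.003579 K/W
R_high-alumina brick = L/(kA) = 0.19/(1.54×37.7) = 0.003273 K/W
R_outer film = 1/(h_o·A) = 1/(10.5×37.7) = 0.002526 K/W
R_total = 0.009378 K/W;  Q = ΔT/R_total = 742/0.009378 = 79120 W
T_interface = T_inner − Q·ΣR(inner→interface) = 1043 − 79100×0.003579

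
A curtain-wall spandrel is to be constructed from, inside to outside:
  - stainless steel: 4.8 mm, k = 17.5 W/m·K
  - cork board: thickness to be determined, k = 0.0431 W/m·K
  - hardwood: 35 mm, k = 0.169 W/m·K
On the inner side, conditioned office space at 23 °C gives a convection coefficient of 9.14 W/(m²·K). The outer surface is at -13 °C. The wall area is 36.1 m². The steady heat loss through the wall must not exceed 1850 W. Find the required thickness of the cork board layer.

Treating each layer as a thermal resistance in series:
R_inner film = 1/(h_i·A) = 1/(9.14×36.1) = 0.003031 K/W
R_stainless steel = L/(kA) = 0.0048/(17.5×36.1) = 7.598×10^-6 K/W
R_hardwood = L/(kA) = 0.035/(0.169×36.1) = 0.005737 K/W
Sum of the known resistances R_other = 0.008775 K/W
Required total resistance R_tot = ΔT/Q_allow = 36/1850 = 0.01946 K/W
R_cork board = R_tot − R_other = 0.01068 K/W
L = R·k·A = 0.01068×0.0431×36.1

L ≈ 16.6 mm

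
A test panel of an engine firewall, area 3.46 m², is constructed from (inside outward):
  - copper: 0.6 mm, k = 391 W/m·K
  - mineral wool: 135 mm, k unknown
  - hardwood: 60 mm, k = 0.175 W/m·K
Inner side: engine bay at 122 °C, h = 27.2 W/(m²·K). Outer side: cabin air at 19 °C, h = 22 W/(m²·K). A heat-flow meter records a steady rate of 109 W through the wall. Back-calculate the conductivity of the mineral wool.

Thermal resistances in series:
R_inner film = 1/(h_i·A) = 1/(27.2×3.46) = 0.01063 K/W
R_copper = L/(kA) = 0.0006/(391×3.46) = 4.435×10^-7 K/W
R_hardwood = L/(kA) = 0.06/(0.175×3.46) = 0.09909 K/W
R_outer film = 1/(h_o·A) = 1/(22×3.46) = 0.01314 K/W
Sum of known resistances R_other = 0.1229 K/W
Total R = ΔT/Q = 103/109 = 0.945 K/W
R_mineral wool = R_total − R_other = 0.8221 K/W
k = L/(R·A) = 0.135/(0.8221×3.46)

k ≈ 0.0475 W/(m·K)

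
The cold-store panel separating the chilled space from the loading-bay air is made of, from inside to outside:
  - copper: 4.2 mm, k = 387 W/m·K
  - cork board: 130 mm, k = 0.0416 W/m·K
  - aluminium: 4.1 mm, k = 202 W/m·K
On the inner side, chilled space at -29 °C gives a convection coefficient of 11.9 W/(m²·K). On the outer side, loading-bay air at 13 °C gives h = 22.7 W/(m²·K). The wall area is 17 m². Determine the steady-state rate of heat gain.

Q ≈ 219 W

Treating each layer as a thermal resistance in series:
R_inner film = 1/(h_i·A) = 1/(11.9×17) = 0.004943 K/W
R_copper = L/(kA) = 0.0042/(387×17) = 6.384×10^-7 K/W
R_cork board = L/(kA) = 0.13/(0.0416×17) = 0.1838 K/W
R_aluminium = L/(kA) = 0.0041/(202×17) = 1.194×10^-6 K/W
R_outer film = 1/(h_o·A) = 1/(22.7×17) = 0.002591 K/W
R_total = 0.1914 K/W
Q = ΔT / R_total = 42 / 0.1914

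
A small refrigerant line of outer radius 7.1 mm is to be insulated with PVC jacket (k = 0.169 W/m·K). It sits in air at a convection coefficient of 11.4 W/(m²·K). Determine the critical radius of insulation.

For a cylinder r_cr = k/h = 0.169/11.4
r_cr = 14.8 mm; since the bare radius (7.1 mm) is below r_cr, adding a thin layer of insulation will *increase* heat loss.

r_cr ≈ 14.8 mm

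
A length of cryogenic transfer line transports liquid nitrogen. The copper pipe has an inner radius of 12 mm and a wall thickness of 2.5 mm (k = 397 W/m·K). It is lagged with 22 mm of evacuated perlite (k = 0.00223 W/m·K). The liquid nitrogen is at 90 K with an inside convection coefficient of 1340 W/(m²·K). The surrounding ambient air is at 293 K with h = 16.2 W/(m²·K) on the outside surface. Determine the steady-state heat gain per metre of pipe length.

q′ ≈ 3.07 W/m

Cylindrical conduction, so R = ln(r₂/r₁)/(2πkL) per layer, in series:
R_inner film = 1/(h_i·2πr₁L) = 1/(1340×2π×0.012×1) = 0.009898 K/W
R_copper pipe wall = ln(14.5/12)/(2π×397×1) = 7.587×10^-5 K/W
R_evacuated perlite = ln(36.5/14.5)/(2π×0.00223×1) = 65.89 K/W
R_outer film = 1/(h_o·2πr_oL) = 1/(16.2×2π×0.0365×1) = 0.2692 K/W
R_total = 66.17 K/W
Q = ΔT/R_total = 203/66.17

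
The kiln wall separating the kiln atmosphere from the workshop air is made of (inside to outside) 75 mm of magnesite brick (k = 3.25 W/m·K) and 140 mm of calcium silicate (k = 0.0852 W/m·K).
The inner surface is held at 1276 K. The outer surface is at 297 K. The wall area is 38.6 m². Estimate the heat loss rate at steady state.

Q ≈ 22700 W

Model the wall as resistances in series:
R_magnesite brick = L/(kA) = 0.075/(3.25×38.6) = 5.978×10^-4 K/W
R_calcium silicate = L/(kA) = 0.14/(0.0852×38.6) = 0.04257 K/W
R_total = 0.04317 K/W
Q = ΔT / R_total = 979 / 0.04317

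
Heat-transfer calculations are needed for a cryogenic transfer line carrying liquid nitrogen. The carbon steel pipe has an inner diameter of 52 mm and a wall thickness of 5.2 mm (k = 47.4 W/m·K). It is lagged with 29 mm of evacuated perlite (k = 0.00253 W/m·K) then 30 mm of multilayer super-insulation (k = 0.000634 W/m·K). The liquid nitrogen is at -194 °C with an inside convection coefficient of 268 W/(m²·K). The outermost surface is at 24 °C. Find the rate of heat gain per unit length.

Per-layer cylindrical resistances, series-summed:
R_inner film = 1/(h_i·2πr₁L) = 1/(268×2π×0.026×1) = 0.02284 K/W
R_carbon steel pipe wall = ln(31.2/26)/(2π×47.4×1) = 6.122×10^-4 K/W
R_evacuated perlite = ln(60.2/31.2)/(2π×0.00253×1) = 41.35 K/W
R_multilayer super-insulation = ln(90.2/60.2)/(2π×0.000634×1) = 101.5 K/W
R_total = 142.9 K/W
Q = ΔT/R_total = 218/142.9

q′ ≈ 1.53 W/m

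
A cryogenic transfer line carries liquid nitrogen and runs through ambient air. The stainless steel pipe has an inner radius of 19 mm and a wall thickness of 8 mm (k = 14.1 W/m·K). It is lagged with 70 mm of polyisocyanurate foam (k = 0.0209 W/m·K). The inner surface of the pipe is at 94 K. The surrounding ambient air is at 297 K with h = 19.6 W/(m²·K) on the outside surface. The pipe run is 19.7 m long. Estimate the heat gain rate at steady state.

Q ≈ 407 W

For a radial system each layer contributes R = ln(r_out/r_in)/(2πkL); films add R = 1/(hA).
R_stainless steel pipe wall = ln(27/19)/(2π×14.1×19.7) = 2.013×10^-4 K/W
R_polyisocyanurate foam = ln(97/27)/(2π×0.0209×19.7) = 0.4944 K/W
R_outer film = 1/(h_o·2πr_oL) = 1/(19.6×2π×0.097×19.7) = 0.004249 K/W
R_total = 0.4988 K/W
Q = ΔT/R_total = 203/0.4988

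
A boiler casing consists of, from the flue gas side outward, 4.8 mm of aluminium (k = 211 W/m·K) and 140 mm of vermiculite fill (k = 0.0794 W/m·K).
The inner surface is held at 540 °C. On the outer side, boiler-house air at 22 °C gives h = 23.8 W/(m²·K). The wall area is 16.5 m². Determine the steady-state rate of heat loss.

Model the wall as resistances in series:
R_aluminium = L/(kA) = 0.0048/(211×16.5) = 1.379×10^-6 K/W
R_vermiculite fill = L/(kA) = 0.14/(0.0794×16.5) = 0.1069 K/W
R_outer film = 1/(h_o·A) = 1/(23.8×16.5) = 0.002546 K/W
R_total = 0.1094 K/W
Q = ΔT / R_total = 518 / 0.1094

Q ≈ 4730 W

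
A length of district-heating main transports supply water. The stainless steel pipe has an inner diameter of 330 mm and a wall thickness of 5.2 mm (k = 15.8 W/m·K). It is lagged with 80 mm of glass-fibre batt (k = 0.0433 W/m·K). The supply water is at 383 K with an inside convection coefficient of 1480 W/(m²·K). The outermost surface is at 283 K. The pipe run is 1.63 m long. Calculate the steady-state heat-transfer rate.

Q ≈ 115 W

Cylindrical conduction, so R = ln(r₂/r₁)/(2πkL) per layer, in series:
R_inner film = 1/(h_i·2πr₁L) = 1/(1480×2π×0.165×1.63) = 3.998×10^-4 K/W
R_stainless steel pipe wall = ln(170.2/165)/(2π×15.8×1.63) = 1.918×10^-4 K/W
R_glass-fibre batt = ln(250.2/170.2)/(2π×0.0433×1.63) = 0.8688 K/W
R_total = 0.8694 K/W
Q = ΔT/R_total = 100/0.8694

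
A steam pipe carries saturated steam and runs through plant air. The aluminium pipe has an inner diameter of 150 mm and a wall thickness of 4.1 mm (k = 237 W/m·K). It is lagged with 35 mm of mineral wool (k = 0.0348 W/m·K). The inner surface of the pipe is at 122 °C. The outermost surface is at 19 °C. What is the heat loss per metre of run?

Cylindrical conduction, so R = ln(r₂/r₁)/(2πkL) per layer, in series:
R_aluminium pipe wall = ln(79.1/75)/(2π×237×1) = 3.574×10^-5 K/W
R_mineral wool = ln(114.1/79.1)/(2π×0.0348×1) = 1.676 K/W
R_total = 1.676 K/W
Q = ΔT/R_total = 103/1.676

q′ ≈ 61.5 W/m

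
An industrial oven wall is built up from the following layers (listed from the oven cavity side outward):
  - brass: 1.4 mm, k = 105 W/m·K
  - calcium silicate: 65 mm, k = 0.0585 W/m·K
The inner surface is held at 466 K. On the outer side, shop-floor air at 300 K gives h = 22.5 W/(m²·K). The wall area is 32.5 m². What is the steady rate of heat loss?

Q ≈ 4670 W

Using the resistance-network approach (series):
R_brass = L/(kA) = 0.0014/(105×32.5) = 4.103×10^-7 K/W
R_calcium silicate = L/(kA) = 0.065/(0.0585×32.5) = 0.03419 K/W
R_outer film = 1/(h_o·A) = 1/(22.5×32.5) = 0.001368 K/W
R_total = 0.03556 K/W
Q = ΔT / R_total = 166 / 0.03556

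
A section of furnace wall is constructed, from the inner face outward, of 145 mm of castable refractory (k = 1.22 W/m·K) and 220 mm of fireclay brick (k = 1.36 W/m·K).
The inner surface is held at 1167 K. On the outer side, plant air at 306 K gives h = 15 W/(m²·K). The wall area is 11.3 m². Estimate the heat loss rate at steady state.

Treating each layer as a thermal resistance in series:
R_castable refractory = L/(kA) = 0.145/(1.22×11.3) = 0.01052 K/W
R_fireclay brick = L/(kA) = 0.22/(1.36×11.3) = 0.01432 K/W
R_outer film = 1/(h_o·A) = 1/(15×11.3) = 0.0059 K/W
R_total = 0.03073 K/W
Q = ΔT / R_total = 861 / 0.03073

Q ≈ 28000 W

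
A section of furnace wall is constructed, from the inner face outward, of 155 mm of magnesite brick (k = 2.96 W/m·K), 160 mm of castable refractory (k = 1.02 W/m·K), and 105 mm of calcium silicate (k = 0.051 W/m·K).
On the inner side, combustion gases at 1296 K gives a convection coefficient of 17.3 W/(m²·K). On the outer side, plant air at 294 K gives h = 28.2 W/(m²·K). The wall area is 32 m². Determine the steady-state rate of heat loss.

Thermal resistances in series:
R_inner film = 1/(h_i·A) = 1/(17.3×32) = 0.001806 K/W
R_magnesite brick = L/(kA) = 0.155/(2.96×32) = 0.001636 K/W
R_castable refractory = L/(kA) = 0.16/(1.02×32) = 0.004902 K/W
R_calcium silicate = L/(kA) = 0.105/(0.051×32) = 0.06434 K/W
R_outer film = 1/(h_o·A) = 1/(28.2×32) = 0.001108 K/W
R_total = 0.07379 K/W
Q = ΔT / R_total = 1002 / 0.07379

Q ≈ 13600 W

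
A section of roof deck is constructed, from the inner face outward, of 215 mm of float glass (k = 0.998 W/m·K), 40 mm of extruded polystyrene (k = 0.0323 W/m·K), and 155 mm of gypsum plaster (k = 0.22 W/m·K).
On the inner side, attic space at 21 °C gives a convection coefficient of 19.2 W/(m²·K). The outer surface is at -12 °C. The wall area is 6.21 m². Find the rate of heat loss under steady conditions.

Using the resistance-network approach (series):
R_inner film = 1/(h_i·A) = 1/(19.2×6.21) = 0.008387 K/W
R_float glass = L/(kA) = 0.215/(0.998×6.21) = 0.03469 K/W
R_extruded polystyrene = L/(kA) = 0.04/(0.0323×6.21) = 0.1994 K/W
R_gypsum plaster = L/(kA) = 0.155/(0.22×6.21) = 0.1135 K/W
R_total = 0.356 K/W
Q = ΔT / R_total = 33 / 0.356

Q ≈ 92.7 W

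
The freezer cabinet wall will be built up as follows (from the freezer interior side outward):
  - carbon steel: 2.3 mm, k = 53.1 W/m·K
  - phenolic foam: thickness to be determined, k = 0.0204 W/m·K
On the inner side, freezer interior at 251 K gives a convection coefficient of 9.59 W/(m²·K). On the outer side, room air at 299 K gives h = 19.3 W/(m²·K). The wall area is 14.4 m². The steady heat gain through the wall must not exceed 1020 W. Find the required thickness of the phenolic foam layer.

Model the wall as resistances in series:
R_inner film = 1/(h_i·A) = 1/(9.59×14.4) = 0.007241 K/W
R_carbon steel = L/(kA) = 0.0023/(53.1×14.4) = 3.008×10^-6 K/W
R_outer film = 1/(h_o·A) = 1/(19.3×14.4) = 0.003598 K/W
Sum of the known resistances R_other = 0.01084 K/W
Required total resistance R_tot = ΔT/Q_allow = 48/1020 = 0.04706 K/W
R_phenolic foam = R_tot − R_other = 0.03622 K/W
L = R·k·A = 0.03622×0.0204×14.4

L ≈ 10.6 mm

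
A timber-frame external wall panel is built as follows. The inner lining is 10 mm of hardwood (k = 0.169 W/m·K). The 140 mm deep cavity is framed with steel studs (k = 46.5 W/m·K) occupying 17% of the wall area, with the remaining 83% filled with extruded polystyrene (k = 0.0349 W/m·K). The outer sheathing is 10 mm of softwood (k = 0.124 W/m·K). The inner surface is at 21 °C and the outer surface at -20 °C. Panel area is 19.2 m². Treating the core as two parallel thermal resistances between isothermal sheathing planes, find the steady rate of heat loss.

Q ≈ 5000 W

Sheathing layers in series; stud and cavity paths in parallel between them.
R_inner = 0.01/(0.169×19.2) = 0.003082 K/W
R_stud  = 0.14/(46.5×0.17×19.2) = 9.224×10^-4 K/W
R_cav   = 0.14/(0.0349×0.83×19.2) = 0.2517 K/W
1/R_core = 1/R_stud + 1/R_cav → R_core = 9.19×10^-4 K/W
R_outer = 0.01/(0.124×19.2) = 0.0042 K/W
R_total = 0.008201 K/W
Q = ΔT/R_total = 41/0.008201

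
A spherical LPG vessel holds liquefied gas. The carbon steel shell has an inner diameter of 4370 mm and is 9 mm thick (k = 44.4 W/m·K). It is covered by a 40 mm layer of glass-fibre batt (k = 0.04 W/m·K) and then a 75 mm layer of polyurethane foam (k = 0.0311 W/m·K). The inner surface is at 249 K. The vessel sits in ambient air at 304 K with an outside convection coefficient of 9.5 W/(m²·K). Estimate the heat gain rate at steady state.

For a spherical shell R = (1/r₁ − 1/r₂)/(4πk); film R = 1/(h·4πr²). In series:
R_carbon steel shell = (1/2.185 − 1/2.194)/(4π×44.4) = 3.365×10^-6 K/W
R_glass-fibre batt = (1/2.194 − 1/2.234)/(4π×0.04) = 0.01624 K/W
R_polyurethane foam = (1/2.234 − 1/2.309)/(4π×0.0311) = 0.0372 K/W
R_outer film = 1/(h·4πr_o²) = 1/(9.5×4π×2.309²) = 0.001571 K/W
R_total = 0.05501 K/W
Q = ΔT/R_total = 55/0.05501

Q ≈ 1000 W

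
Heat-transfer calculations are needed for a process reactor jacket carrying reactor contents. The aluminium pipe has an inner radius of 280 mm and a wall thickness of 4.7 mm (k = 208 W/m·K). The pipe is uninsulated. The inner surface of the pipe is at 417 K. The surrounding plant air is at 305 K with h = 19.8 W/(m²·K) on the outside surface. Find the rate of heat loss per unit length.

Cylindrical conduction, so R = ln(r₂/r₁)/(2πkL) per layer, in series:
R_aluminium pipe wall = ln(284.7/280)/(2π×208×1) = 1.274×10^-5 K/W
R_outer film = 1/(h_o·2πr_oL) = 1/(19.8×2π×0.2847×1) = 0.02823 K/W
R_total = 0.02825 K/W
Q = ΔT/R_total = 112/0.02825

q′ ≈ 3970 W/m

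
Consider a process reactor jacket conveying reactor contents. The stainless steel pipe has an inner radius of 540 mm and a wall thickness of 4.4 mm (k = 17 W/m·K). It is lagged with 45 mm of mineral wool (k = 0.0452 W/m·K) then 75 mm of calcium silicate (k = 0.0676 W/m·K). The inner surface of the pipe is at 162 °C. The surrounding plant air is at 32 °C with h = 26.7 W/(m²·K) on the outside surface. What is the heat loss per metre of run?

q′ ≈ 228 W/m

Per-layer cylindrical resistances, series-summed:
R_stainless steel pipe wall = ln(544.4/540)/(2π×17×1) = 7.597×10^-5 K/W
R_mineral wool = ln(589.4/544.4)/(2π×0.0452×1) = 0.2797 K/W
R_calcium silicate = ln(664.4/589.4)/(2π×0.0676×1) = 0.282 K/W
R_outer film = 1/(h_o·2πr_oL) = 1/(26.7×2π×0.6644×1) = 0.008972 K/W
R_total = 0.5707 K/W
Q = ΔT/R_total = 130/0.5707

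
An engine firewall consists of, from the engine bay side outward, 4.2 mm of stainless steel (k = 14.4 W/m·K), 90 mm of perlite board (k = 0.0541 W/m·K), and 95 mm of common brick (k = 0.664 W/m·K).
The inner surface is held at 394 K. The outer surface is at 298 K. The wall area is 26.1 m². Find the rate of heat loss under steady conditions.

Q ≈ 1390 W

Model the wall as resistances in series:
R_stainless steel = L/(kA) = 0.0042/(14.4×26.1) = 1.117×10^-5 K/W
R_perlite board = L/(kA) = 0.09/(0.0541×26.1) = 0.06374 K/W
R_common brick = L/(kA) = 0.095/(0.664×26.1) = 0.005482 K/W
R_total = 0.06923 K/W
Q = ΔT / R_total = 96 / 0.06923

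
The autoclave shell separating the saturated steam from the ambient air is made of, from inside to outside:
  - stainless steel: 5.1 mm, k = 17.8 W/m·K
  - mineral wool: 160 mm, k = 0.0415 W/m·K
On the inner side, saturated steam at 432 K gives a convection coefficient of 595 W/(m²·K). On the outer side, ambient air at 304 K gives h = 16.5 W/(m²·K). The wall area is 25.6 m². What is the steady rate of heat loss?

Model the wall as resistances in series:
R_inner film = 1/(h_i·A) = 1/(595×25.6) = 6.565×10^-5 K/W
R_stainless steel = L/(kA) = 0.0051/(17.8×25.6) = 1.119×10^-5 K/W
R_mineral wool = L/(kA) = 0.16/(0.0415×25.6) = 0.1506 K/W
R_outer film = 1/(h_o·A) = 1/(16.5×25.6) = 0.002367 K/W
R_total = 0.153 K/W
Q = ΔT / R_total = 128 / 0.153

Q ≈ 836 W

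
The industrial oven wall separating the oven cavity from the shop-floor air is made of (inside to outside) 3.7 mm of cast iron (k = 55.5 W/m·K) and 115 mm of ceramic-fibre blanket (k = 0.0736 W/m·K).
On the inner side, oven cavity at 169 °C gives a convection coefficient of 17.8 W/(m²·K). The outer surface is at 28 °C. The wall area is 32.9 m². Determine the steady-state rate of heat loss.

Using the resistance-network approach (series):
R_inner film = 1/(h_i·A) = 1/(17.8×32.9) = 0.001708 K/W
R_cast iron = L/(kA) = 0.0037/(55.5×32.9) = 2.026×10^-6 K/W
R_ceramic-fibre blanket = L/(kA) = 0.115/(0.0736×32.9) = 0.04749 K/W
R_total = 0.0492 K/W
Q = ΔT / R_total = 141 / 0.0492

Q ≈ 2870 W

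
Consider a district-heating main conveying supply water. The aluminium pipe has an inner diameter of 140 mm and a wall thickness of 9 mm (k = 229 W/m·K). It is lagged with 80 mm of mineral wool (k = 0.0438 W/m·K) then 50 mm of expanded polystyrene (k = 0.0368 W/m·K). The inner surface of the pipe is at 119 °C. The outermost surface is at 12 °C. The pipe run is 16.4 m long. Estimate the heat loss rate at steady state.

Q ≈ 471 W

Radial resistances (cylindrical: R_cond = ln(r_o/r_i)/(2πkL), R_conv = 1/(h·2πrL)):
R_aluminium pipe wall = ln(79/70)/(2π×229×16.4) = 5.126×10^-6 K/W
R_mineral wool = ln(159/79)/(2π×0.0438×16.4) = 0.155 K/W
R_expanded polystyrene = ln(209/159)/(2π×0.0368×16.4) = 0.07211 K/W
R_total = 0.2271 K/W
Q = ΔT/R_total = 107/0.2271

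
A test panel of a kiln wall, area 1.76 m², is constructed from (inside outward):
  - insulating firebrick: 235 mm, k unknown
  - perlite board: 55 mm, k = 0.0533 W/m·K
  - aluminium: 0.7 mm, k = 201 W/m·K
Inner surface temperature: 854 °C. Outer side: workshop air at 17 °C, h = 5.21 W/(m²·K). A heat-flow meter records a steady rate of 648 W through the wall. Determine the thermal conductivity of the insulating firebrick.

Thermal resistances in series:
R_perlite board = L/(kA) = 0.055/(0.0533×1.76) = 0.5863 K/W
R_aluminium = L/(kA) = 0.0007/(201×1.76) = 1.979×10^-6 K/W
R_outer film = 1/(h_o·A) = 1/(5.21×1.76) = 0.1091 K/W
Sum of known resistances R_other = 0.6954 K/W
Total R = ΔT/Q = 837/648 = 1.292 K/W
R_insulating firebrick = R_total − R_other = 0.5963 K/W
k = L/(R·A) = 0.235/(0.5963×1.76)

k ≈ 0.224 W/(m·K)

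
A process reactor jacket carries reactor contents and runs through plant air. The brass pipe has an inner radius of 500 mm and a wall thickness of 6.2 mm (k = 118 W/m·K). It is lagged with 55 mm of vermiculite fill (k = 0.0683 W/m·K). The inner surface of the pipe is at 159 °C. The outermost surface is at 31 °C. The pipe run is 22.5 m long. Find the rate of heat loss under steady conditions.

Q ≈ 12000 W

Cylindrical conduction, so R = ln(r₂/r₁)/(2πkL) per layer, in series:
R_brass pipe wall = ln(506.2/500)/(2π×118×22.5) = 7.388×10^-7 K/W
R_vermiculite fill = ln(561.2/506.2)/(2π×0.0683×22.5) = 0.01068 K/W
R_total = 0.01068 K/W
Q = ΔT/R_total = 128/0.01068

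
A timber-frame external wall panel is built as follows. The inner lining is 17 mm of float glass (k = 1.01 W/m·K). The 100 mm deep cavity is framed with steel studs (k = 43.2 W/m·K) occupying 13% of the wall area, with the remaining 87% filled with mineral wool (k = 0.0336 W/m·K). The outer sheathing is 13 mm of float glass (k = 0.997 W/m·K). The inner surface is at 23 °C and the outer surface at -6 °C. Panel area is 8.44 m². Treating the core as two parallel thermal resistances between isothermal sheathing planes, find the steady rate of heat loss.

Q ≈ 5140 W

Sheathing layers in series; stud and cavity paths in parallel between them.
R_inner = 0.017/(1.01×8.44) = 0.001994 K/W
R_stud  = 0.1/(43.2×0.13×8.44) = 0.00211 K/W
R_cav   = 0.1/(0.0336×0.87×8.44) = 0.4053 K/W
1/R_core = 1/R_stud + 1/R_cav → R_core = 0.002099 K/W
R_outer = 0.013/(0.997×8.44) = 0.001545 K/W
R_total = 0.005638 K/W
Q = ΔT/R_total = 29/0.005638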